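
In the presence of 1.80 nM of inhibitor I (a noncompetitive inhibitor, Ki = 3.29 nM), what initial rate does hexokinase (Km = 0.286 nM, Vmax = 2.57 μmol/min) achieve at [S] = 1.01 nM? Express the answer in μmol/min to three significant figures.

With α = 1 + [I]/Ki = 1 + 1.80/3.29 = 1.547, the noncompetitive rate law is v = (Vmax/α)·[S] / (Km + [S]).
v = (2.57/1.547)×1.01 / (0.286 + 1.01) = 1.678/1.296 = 1.29 μmol/min.

1.29 μmol/min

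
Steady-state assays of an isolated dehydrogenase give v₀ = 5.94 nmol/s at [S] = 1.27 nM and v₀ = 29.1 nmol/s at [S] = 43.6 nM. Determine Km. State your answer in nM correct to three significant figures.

In reciprocal form, 1/v = (Km/Vmax)·(1/[S]) + 1/Vmax. The two points give (1/[S], 1/v) = (0.7874, 0.1684) and (0.02294, 0.03436).
Slope = (0.1684 − 0.03436)/(0.7874 − 0.02294) = 0.1753; intercept = 0.1684 − 0.1753×0.7874 = 0.03034.
Vmax = 1/intercept = 33.0 nmol/s; Km = slope × Vmax = 0.1753 × 33.0 = 5.78 nM.

5.78 nM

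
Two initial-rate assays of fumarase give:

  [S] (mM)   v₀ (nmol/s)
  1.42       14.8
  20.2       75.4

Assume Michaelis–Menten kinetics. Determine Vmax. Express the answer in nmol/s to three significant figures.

109 nmol/s

In reciprocal form, 1/v = (Km/Vmax)·(1/[S]) + 1/Vmax. The two points give (1/[S], 1/v) = (0.7042, 0.06757) and (0.04950, 0.01326).
Slope = (0.06757 − 0.01326)/(0.7042 − 0.04950) = 0.08294; intercept = 0.06757 − 0.08294×0.7042 = 0.009156.
Vmax = 1/intercept = 109 nmol/s; Km = slope × Vmax = 0.08294 × 109 = 9.06 mM.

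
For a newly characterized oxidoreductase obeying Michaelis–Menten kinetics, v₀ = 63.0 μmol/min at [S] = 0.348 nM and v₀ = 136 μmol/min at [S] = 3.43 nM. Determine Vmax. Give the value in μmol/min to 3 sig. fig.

From v = Vmax[S]/(Km+[S]), each point gives Vmax = v(Km+[S])/[S].
Equating: 63.0(Km+0.348)/0.348 = 136(Km+3.43)/3.43.
181.0·Km + 63.0 = 39.65·Km + 136, so (181.0 − 39.65)·Km = 136 − 63.0.
Km = 73.00/141.4 = 0.516 nM; then Vmax = 63.0(0.516+0.348)/0.348 = 156 μmol/min.

156 μmol/min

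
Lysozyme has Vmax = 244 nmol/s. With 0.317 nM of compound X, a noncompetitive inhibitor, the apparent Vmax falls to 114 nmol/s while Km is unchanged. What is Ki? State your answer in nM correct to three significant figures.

Noncompetitive: Vmax,app = Vmax/α with α = 1 + [I]/Ki.
α = Vmax/Vmax,app = 244/114 = 2.140.
Ki = [I]/(α − 1) = 0.317/1.140 = 0.278 nM.

0.278 nM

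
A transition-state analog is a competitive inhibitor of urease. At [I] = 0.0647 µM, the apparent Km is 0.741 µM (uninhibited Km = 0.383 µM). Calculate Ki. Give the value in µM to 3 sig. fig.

0.0692 µM

Competitive: Km,app = α·Km with α = 1 + [I]/Ki.
α = Km,app/Km = 0.741/0.383 = 1.935.
Ki = [I]/(α − 1) = 0.0647/0.9347 = 0.0692 µM.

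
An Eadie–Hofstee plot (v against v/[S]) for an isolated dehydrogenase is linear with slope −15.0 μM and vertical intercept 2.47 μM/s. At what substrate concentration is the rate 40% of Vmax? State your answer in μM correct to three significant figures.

10.0 μM

The Eadie–Hofstee slope gives Km = 15.0 μM (slope = −Km).
v/Vmax = [S]/(Km+[S]) = 0.4 ⇒ [S] = Km·0.4/(1−0.4) = 15.0 × 0.6667 = 10.0 μM.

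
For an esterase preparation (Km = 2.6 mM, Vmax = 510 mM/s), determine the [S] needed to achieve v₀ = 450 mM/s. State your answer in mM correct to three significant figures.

Rearranging v = Vmax[S]/(Km+[S]) gives [S] = Km·v/(Vmax − v).
[S] = 2.6 × 450 / (510 − 450) = 1170/60.00 = 19.5 mM.

19.5 mM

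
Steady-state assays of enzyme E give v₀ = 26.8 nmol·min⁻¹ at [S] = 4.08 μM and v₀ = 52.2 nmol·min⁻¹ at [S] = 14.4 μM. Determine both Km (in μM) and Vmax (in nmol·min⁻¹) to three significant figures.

In reciprocal form, 1/v = (Km/Vmax)·(1/[S]) + 1/Vmax. The two points give (1/[S], 1/v) = (0.2451, 0.03731) and (0.06944, 0.01916).
Slope = (0.03731 − 0.01916)/(0.2451 − 0.06944) = 0.1034; intercept = 0.03731 − 0.1034×0.2451 = 0.01198.
Vmax = 1/intercept = 83.5 nmol·min⁻¹; Km = slope × Vmax = 0.1034 × 83.5 = 8.63 μM.

Km = 8.63 μM; Vmax = 83.5 nmol·min⁻¹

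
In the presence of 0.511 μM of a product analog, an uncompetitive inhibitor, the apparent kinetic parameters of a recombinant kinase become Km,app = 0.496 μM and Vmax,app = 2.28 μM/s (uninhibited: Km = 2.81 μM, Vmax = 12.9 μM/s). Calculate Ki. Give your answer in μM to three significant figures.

0.110 μM

Uncompetitive: Vmax,app = Vmax/α (and Km,app = Km/α) with α = 1 + [I]/Ki.
α = Vmax/Vmax,app = 12.9/2.28 = 5.658.
Ki = [I]/(α − 1) = 0.511/4.658 = 0.110 μM.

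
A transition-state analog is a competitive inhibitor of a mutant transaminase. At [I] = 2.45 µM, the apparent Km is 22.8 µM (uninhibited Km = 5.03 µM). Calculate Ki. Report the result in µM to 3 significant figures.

Competitive: Km,app = α·Km with α = 1 + [I]/Ki.
α = Km,app/Km = 22.8/5.03 = 4.533.
Ki = [I]/(α − 1) = 2.45/3.533 = 0.694 µM.

0.694 µM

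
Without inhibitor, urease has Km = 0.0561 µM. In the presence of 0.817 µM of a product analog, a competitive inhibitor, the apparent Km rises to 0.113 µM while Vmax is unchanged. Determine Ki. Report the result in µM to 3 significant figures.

0.806 µM

Competitive: Km,app = α·Km with α = 1 + [I]/Ki.
α = Km,app/Km = 0.113/0.0561 = 2.014.
Ki = [I]/(α − 1) = 0.817/1.014 = 0.806 µM.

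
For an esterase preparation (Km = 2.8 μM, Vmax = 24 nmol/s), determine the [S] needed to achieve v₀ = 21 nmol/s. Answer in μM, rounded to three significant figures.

19.6 μM

The required fractional saturation is v/Vmax = 21/24 = 0.8750.
Then [S]/(Km+[S]) = 0.8750 ⇒ [S] = 2.8 × 0.8750/(1 − 0.8750) = 19.6 μM.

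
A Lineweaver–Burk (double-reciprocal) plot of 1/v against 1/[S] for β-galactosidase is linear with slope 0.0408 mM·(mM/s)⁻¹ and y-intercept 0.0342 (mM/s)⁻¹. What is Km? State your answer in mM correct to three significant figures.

y-intercept = 1/Vmax ⇒ Vmax = 29.2 mM/s; slope = Km/Vmax ⇒ Km = slope × Vmax.
Km = 0.0408 × 29.2 = 1.19 mM.

1.19 mM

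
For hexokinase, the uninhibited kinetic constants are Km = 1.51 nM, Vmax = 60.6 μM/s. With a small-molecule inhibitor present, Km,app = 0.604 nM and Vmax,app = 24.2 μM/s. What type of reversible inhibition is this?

Both Km and Vmax decrease by the same factor (~2.50-fold) — characteristic of uncompetitive inhibition.

uncompetitive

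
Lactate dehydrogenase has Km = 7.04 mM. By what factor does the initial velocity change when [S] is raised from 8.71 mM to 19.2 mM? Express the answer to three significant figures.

Since Vmax cancels, v₂/v₁ = [S]₂(Km+[S]₁) / [S]₁(Km+[S]₂).
= 19.2×(7.04+8.71) / (8.71×(7.04+19.2)) = 302.4/228.6 = 1.32.

1.32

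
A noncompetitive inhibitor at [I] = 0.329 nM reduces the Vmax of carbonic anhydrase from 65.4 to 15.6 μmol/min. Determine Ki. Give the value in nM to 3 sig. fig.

0.103 nM

Noncompetitive: Vmax,app = Vmax/α with α = 1 + [I]/Ki.
α = Vmax/Vmax,app = 65.4/15.6 = 4.192.
Ki = [I]/(α − 1) = 0.329/3.192 = 0.103 nM.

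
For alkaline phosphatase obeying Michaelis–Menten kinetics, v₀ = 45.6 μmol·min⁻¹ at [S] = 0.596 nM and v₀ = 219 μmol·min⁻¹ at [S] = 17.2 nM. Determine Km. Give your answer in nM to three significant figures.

In reciprocal form, 1/v = (Km/Vmax)·(1/[S]) + 1/Vmax. The two points give (1/[S], 1/v) = (1.678, 0.02193) and (0.05814, 0.004566).
Slope = (0.02193 − 0.004566)/(1.678 − 0.05814) = 0.01072; intercept = 0.02193 − 0.01072×1.678 = 0.003943.
Vmax = 1/intercept = 254 μmol·min⁻¹; Km = slope × Vmax = 0.01072 × 254 = 2.72 nM.

2.72 nM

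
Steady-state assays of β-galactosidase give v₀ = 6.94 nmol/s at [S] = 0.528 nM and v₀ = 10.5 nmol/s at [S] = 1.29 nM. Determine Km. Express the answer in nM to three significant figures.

0.711 nM

In reciprocal form, 1/v = (Km/Vmax)·(1/[S]) + 1/Vmax. The two points give (1/[S], 1/v) = (1.894, 0.1441) and (0.7752, 0.09524).
Slope = (0.1441 − 0.09524)/(1.894 − 0.7752) = 0.04367; intercept = 0.1441 − 0.04367×1.894 = 0.06139.
Vmax = 1/intercept = 16.3 nmol/s; Km = slope × Vmax = 0.04367 × 16.3 = 0.711 nM.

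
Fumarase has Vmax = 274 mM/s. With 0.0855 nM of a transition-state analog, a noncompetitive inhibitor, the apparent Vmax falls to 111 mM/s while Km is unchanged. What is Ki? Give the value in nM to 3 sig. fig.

Noncompetitive: Vmax,app = Vmax/α with α = 1 + [I]/Ki.
α = Vmax/Vmax,app = 274/111 = 2.468.
Since α = 1 + [I]/Ki, [I]/Ki = 2.468 − 1 = 1.468 and Ki = 0.0855/1.468 = 0.0582 nM.

0.0582 nM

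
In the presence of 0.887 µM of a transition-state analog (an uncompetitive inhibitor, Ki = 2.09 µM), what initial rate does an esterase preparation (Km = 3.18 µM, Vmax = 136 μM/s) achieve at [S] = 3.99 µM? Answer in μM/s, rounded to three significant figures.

61.2 μM/s

With α = 1 + [I]/Ki = 1 + 0.887/2.09 = 1.424, the uncompetitive rate law is v = (Vmax/α)·[S] / (Km/α + [S]).
v = (136/1.424)×3.99 / (3.18/1.424 + 3.99) = 381.0/6.223 = 61.2 μM/s.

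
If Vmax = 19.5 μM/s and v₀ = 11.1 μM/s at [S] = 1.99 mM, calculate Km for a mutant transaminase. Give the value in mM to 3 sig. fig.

1.51 mM

From v = Vmax[S]/(Km+[S]), Km = [S](Vmax − v)/v.
Km = 1.99 × (19.5 − 11.1) / 11.1 = 16.72/11.1 = 1.51 mM.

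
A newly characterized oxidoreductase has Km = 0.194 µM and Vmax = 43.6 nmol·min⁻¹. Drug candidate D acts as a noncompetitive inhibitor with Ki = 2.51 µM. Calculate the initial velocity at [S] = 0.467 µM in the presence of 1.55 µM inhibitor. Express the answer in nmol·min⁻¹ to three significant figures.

α = 1 + [I]/Ki = 1 + 1.55/2.51 = 1.618.
For a noncompetitive inhibitor, Vmax is reduced to Vmax/α while Km is unchanged: Km,app = 0.194 µM, Vmax,app = 27.0 nmol·min⁻¹.
v = Vmax,app·[S]/(Km,app + [S]) = 27.0 × 0.467/(0.194 + 0.467) = 19.0 nmol·min⁻¹.

19.0 nmol·min⁻¹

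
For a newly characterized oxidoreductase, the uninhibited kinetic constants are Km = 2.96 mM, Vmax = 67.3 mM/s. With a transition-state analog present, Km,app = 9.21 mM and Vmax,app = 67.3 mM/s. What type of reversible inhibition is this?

Km increases (2.96 → 9.21 mM) while Vmax is unchanged — the hallmark of competitive inhibition.

competitive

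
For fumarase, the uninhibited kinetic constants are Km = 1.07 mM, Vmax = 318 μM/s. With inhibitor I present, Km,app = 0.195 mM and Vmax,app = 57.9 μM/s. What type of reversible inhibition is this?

uncompetitive

Both Km and Vmax decrease by the same factor (~5.49-fold) — characteristic of uncompetitive inhibition.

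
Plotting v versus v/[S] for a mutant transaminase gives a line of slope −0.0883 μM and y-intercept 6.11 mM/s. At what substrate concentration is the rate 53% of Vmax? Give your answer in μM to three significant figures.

0.0996 μM

The Eadie–Hofstee slope gives Km = 0.0883 μM (slope = −Km).
v/Vmax = [S]/(Km+[S]) = 0.53 ⇒ [S] = Km·0.53/(1−0.53) = 0.0883 × 1.128 = 0.0996 μM.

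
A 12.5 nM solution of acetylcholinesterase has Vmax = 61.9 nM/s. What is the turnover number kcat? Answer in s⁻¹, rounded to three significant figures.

kcat = Vmax/[E]total = 61.9 nM/s / 12.5 nM = 4.95 s⁻¹.

4.95 s⁻¹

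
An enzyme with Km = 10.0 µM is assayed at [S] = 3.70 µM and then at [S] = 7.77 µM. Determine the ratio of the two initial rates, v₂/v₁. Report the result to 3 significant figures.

The fractional saturations are [S]/(Km+[S]) = 3.70/13.70 = 0.2701 and 7.77/17.77 = 0.4373.
v₂/v₁ is just their ratio: 0.4373/0.2701 = 1.62.

1.62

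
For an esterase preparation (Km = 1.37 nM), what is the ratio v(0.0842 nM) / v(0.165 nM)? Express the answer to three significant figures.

0.539

The fractional saturations are [S]/(Km+[S]) = 0.165/1.535 = 0.1075 and 0.0842/1.454 = 0.05790.
v₂/v₁ is just their ratio: 0.05790/0.1075 = 0.539.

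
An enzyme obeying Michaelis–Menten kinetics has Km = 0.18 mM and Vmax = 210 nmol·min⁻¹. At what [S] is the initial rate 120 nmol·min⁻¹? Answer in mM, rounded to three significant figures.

0.240 mM

Rearranging v = Vmax[S]/(Km+[S]) gives [S] = Km·v/(Vmax − v).
[S] = 0.18 × 120 / (210 − 120) = 21.60/90.00 = 0.240 mM.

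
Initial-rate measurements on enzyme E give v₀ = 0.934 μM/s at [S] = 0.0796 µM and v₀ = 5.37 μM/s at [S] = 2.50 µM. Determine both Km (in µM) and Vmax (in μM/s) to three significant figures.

Km = 0.463 µM; Vmax = 6.36 μM/s

In reciprocal form, 1/v = (Km/Vmax)·(1/[S]) + 1/Vmax. The two points give (1/[S], 1/v) = (12.56, 1.071) and (0.4000, 0.1862).
Slope = (1.071 − 0.1862)/(12.56 − 0.4000) = 0.07272; intercept = 1.071 − 0.07272×12.56 = 0.1571.
Vmax = 1/intercept = 6.36 μM/s; Km = slope × Vmax = 0.07272 × 6.36 = 0.463 µM.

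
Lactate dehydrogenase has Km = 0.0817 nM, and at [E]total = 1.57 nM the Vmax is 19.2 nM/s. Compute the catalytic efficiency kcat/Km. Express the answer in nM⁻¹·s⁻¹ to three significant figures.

kcat = Vmax/[E]total = 19.2/1.57 = 12.2 s⁻¹.
kcat/Km = 12.2/0.0817 = 150 nM⁻¹·s⁻¹.

150 nM⁻¹·s⁻¹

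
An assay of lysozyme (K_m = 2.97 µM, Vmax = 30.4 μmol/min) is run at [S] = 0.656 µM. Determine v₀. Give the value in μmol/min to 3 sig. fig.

5.50 μmol/min

[S]/(Km+[S]) = 0.656/3.626 = 0.1809, the fractional saturation.
v = 0.1809 × Vmax = 0.1809 × 30.4 = 5.50 μmol/min.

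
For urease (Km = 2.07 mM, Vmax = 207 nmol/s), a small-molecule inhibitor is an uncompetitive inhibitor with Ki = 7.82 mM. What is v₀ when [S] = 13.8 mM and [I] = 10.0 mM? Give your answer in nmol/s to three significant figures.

85.2 nmol/s

With α = 1 + [I]/Ki = 1 + 10.0/7.82 = 2.279, the uncompetitive rate law is v = (Vmax/α)·[S] / (Km/α + [S]).
v = (207/2.279)×13.8 / (2.07/2.279 + 13.8) = 1254/14.71 = 85.2 nmol/s.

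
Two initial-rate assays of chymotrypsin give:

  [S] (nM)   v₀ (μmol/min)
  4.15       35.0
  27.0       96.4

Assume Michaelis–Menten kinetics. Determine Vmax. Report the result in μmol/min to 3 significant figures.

141 μmol/min

From v = Vmax[S]/(Km+[S]), each point gives Vmax = v(Km+[S])/[S].
Equating: 35.0(Km+4.15)/4.15 = 96.4(Km+27.0)/27.0.
8.434·Km + 35.0 = 3.570·Km + 96.4, so (8.434 − 3.570)·Km = 96.4 − 35.0.
Km = 61.40/4.863 = 12.6 nM; then Vmax = 35.0(12.6+4.15)/4.15 = 141 μmol/min.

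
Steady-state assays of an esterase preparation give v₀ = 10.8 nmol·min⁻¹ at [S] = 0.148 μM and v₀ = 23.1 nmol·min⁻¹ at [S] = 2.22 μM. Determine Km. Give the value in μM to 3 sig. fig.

0.197 μM

In reciprocal form, 1/v = (Km/Vmax)·(1/[S]) + 1/Vmax. The two points give (1/[S], 1/v) = (6.757, 0.09259) and (0.4505, 0.04329).
Slope = (0.09259 − 0.04329)/(6.757 − 0.4505) = 0.007818; intercept = 0.09259 − 0.007818×6.757 = 0.03977.
Vmax = 1/intercept = 25.1 nmol·min⁻¹; Km = slope × Vmax = 0.007818 × 25.1 = 0.197 μM.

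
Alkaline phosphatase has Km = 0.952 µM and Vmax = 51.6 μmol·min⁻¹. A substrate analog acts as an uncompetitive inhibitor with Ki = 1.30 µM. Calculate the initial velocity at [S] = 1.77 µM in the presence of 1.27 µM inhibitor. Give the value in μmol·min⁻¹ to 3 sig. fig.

20.5 μmol·min⁻¹

α = 1 + [I]/Ki = 1 + 1.27/1.30 = 1.977.
For an uncompetitive inhibitor, both parameters are divided by α, giving Vmax/α and Km/α: Km,app = 0.482 µM, Vmax,app = 26.1 μmol·min⁻¹.
v = Vmax,app·[S]/(Km,app + [S]) = 26.1 × 1.77/(0.482 + 1.77) = 20.5 μmol·min⁻¹.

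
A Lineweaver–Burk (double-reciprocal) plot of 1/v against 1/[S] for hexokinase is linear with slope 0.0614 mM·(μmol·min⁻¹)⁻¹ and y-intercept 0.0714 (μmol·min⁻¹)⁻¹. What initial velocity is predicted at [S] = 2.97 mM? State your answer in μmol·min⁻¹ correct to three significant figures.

The y-intercept is 1/Vmax, so Vmax = 1/0.0714 = 14.0 μmol·min⁻¹.
The slope is Km/Vmax, so Km = 0.0614 × 14.0 = 0.860 mM.
Then v = 14.0 × 2.97/(0.860 + 2.97) = 10.9 μmol·min⁻¹.

10.9 μmol·min⁻¹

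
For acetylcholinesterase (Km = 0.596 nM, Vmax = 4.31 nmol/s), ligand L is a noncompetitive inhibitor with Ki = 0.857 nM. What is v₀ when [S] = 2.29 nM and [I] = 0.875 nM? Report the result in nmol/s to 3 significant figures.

1.69 nmol/s

α = 1 + [I]/Ki = 1 + 0.875/0.857 = 2.021.
For a noncompetitive inhibitor, Vmax is reduced to Vmax/α while Km is unchanged: Km,app = 0.596 nM, Vmax,app = 2.13 nmol/s.
v = Vmax,app·[S]/(Km,app + [S]) = 2.13 × 2.29/(0.596 + 2.29) = 1.69 nmol/s.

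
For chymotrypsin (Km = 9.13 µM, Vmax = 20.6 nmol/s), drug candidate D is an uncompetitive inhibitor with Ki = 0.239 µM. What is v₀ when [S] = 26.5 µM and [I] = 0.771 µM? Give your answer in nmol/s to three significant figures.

α = 1 + [I]/Ki = 1 + 0.771/0.239 = 4.226.
For an uncompetitive inhibitor, both parameters are divided by α, giving Vmax/α and Km/α: Km,app = 2.16 µM, Vmax,app = 4.87 nmol/s.
v = Vmax,app·[S]/(Km,app + [S]) = 4.87 × 26.5/(2.16 + 26.5) = 4.51 nmol/s.

4.51 nmol/s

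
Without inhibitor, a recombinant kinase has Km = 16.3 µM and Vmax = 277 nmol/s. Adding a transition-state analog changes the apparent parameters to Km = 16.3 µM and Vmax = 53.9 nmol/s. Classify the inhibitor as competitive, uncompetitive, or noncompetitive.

Vmax decreases (277 → 53.9 nmol/s) while Km is unchanged — pure noncompetitive inhibition.

noncompetitive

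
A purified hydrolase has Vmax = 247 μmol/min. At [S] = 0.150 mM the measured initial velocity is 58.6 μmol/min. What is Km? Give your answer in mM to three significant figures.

0.482 mM

v/Vmax = 58.6/247 = 0.2372 = [S]/(Km+[S]).
So Km + [S] = [S]/0.2372 = 0.6323 mM, giving Km = 0.6323 − 0.150 = 0.482 mM.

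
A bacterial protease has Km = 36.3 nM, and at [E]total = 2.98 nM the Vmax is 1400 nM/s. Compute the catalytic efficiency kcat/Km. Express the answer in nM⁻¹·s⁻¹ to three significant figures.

12.9 nM⁻¹·s⁻¹

kcat = Vmax/[E]total = 1400/2.98 = 470 s⁻¹.
kcat/Km = 470/36.3 = 12.9 nM⁻¹·s⁻¹.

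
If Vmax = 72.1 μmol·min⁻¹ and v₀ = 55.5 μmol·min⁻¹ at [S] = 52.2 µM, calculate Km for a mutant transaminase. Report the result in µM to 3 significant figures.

v/Vmax = 55.5/72.1 = 0.7698 = [S]/(Km+[S]).
So Km + [S] = [S]/0.7698 = 67.81 µM, giving Km = 67.81 − 52.2 = 15.6 µM.

15.6 µM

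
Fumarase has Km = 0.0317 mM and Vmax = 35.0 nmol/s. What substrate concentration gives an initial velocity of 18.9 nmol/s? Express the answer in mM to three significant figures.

0.0372 mM

The required fractional saturation is v/Vmax = 18.9/35.0 = 0.5400.
Then [S]/(Km+[S]) = 0.5400 ⇒ [S] = 0.0317 × 0.5400/(1 − 0.5400) = 0.0372 mM.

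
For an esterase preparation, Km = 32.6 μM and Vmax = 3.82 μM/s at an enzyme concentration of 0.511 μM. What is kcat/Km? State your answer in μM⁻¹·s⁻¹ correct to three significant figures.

kcat = Vmax/[E]total = 3.82/0.511 = 7.48 s⁻¹.
kcat/Km = 7.48/32.6 = 0.229 μM⁻¹·s⁻¹.

0.229 μM⁻¹·s⁻¹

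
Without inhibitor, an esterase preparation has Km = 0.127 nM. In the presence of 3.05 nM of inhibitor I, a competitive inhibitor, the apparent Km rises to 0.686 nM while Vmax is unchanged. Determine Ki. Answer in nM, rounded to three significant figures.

0.693 nM

Competitive: Km,app = α·Km with α = 1 + [I]/Ki.
α = Km,app/Km = 0.686/0.127 = 5.402.
Ki = [I]/(α − 1) = 3.05/4.402 = 0.693 nM.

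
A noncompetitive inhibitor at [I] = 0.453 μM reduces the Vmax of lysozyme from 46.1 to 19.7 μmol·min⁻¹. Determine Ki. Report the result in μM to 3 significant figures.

Noncompetitive: Vmax,app = Vmax/α with α = 1 + [I]/Ki.
α = Vmax/Vmax,app = 46.1/19.7 = 2.340.
Since α = 1 + [I]/Ki, [I]/Ki = 2.340 − 1 = 1.340 and Ki = 0.453/1.340 = 0.338 μM.

0.338 μM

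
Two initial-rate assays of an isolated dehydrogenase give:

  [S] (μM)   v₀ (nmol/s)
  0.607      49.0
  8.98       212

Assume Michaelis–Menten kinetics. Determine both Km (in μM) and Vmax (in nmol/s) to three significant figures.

Km = 2.85 μM; Vmax = 279 nmol/s

From v = Vmax[S]/(Km+[S]), each point gives Vmax = v(Km+[S])/[S].
Equating: 49.0(Km+0.607)/0.607 = 212(Km+8.98)/8.98.
80.72·Km + 49.0 = 23.61·Km + 212, so (80.72 − 23.61)·Km = 212 − 49.0.
Km = 163.0/57.12 = 2.85 μM; then Vmax = 49.0(2.85+0.607)/0.607 = 279 nmol/s.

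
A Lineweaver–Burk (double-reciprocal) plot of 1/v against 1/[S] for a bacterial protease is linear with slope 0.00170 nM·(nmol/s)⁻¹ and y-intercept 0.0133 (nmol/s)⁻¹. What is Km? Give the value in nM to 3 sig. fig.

y-intercept = 1/Vmax ⇒ Vmax = 75.2 nmol/s; slope = Km/Vmax ⇒ Km = slope × Vmax.
Km = 0.00170 × 75.2 = 0.128 nM.

0.128 nM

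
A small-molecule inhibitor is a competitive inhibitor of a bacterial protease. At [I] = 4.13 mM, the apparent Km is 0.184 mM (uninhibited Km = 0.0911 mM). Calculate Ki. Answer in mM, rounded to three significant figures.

Competitive: Km,app = α·Km with α = 1 + [I]/Ki.
α = Km,app/Km = 0.184/0.0911 = 2.020.
Since α = 1 + [I]/Ki, [I]/Ki = 2.020 − 1 = 1.020 and Ki = 4.13/1.020 = 4.05 mM.

4.05 mM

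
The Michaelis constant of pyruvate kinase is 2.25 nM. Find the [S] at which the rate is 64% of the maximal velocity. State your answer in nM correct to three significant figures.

4.00 nM

v/Vmax = [S]/(Km+[S]) = 0.64, so [S] = Km·0.64/(1 − 0.64) = 2.25 × 1.778.
[S] = 4.00 nM.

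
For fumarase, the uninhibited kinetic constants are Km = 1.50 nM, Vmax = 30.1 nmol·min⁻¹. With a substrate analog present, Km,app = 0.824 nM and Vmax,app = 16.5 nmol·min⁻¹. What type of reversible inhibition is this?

Both Km and Vmax decrease by the same factor (~1.82-fold) — characteristic of uncompetitive inhibition.

uncompetitive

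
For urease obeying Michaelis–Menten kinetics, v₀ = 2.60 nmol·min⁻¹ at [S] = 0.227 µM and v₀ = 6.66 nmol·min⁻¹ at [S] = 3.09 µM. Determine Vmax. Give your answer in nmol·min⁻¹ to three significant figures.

In reciprocal form, 1/v = (Km/Vmax)·(1/[S]) + 1/Vmax. The two points give (1/[S], 1/v) = (4.405, 0.3846) and (0.3236, 0.1502).
Slope = (0.3846 − 0.1502)/(4.405 − 0.3236) = 0.05744; intercept = 0.3846 − 0.05744×4.405 = 0.1316.
Vmax = 1/intercept = 7.60 nmol·min⁻¹; Km = slope × Vmax = 0.05744 × 7.60 = 0.437 µM.

7.60 nmol·min⁻¹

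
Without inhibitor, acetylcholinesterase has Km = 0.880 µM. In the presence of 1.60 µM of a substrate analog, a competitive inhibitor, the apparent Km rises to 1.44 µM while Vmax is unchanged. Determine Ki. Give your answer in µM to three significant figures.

2.51 µM

Competitive: Km,app = α·Km with α = 1 + [I]/Ki.
α = Km,app/Km = 1.44/0.880 = 1.636.
Since α = 1 + [I]/Ki, [I]/Ki = 1.636 − 1 = 0.6364 and Ki = 1.60/0.6364 = 2.51 µM.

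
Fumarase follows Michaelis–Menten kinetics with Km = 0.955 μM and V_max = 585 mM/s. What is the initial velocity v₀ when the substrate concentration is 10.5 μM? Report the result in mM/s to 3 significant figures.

536 mM/s

v = Vmax·[S]/(Km + [S]) = 585 × 10.5 / (0.955 + 10.5)
  = 6142 / 11.46 = 536 mM/s.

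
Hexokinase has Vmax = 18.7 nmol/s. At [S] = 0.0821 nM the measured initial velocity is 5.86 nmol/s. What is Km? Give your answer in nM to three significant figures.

0.180 nM

v/Vmax = 5.86/18.7 = 0.3134 = [S]/(Km+[S]).
So Km + [S] = [S]/0.3134 = 0.2620 nM, giving Km = 0.2620 − 0.0821 = 0.180 nM.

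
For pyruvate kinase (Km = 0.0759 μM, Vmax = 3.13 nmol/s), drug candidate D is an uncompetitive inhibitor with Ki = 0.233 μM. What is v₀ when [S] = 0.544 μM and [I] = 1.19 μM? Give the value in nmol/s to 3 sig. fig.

α = 1 + [I]/Ki = 1 + 1.19/0.233 = 6.107.
For an uncompetitive inhibitor, both parameters are divided by α, giving Vmax/α and Km/α: Km,app = 0.0124 μM, Vmax,app = 0.513 nmol/s.
v = Vmax,app·[S]/(Km,app + [S]) = 0.513 × 0.544/(0.0124 + 0.544) = 0.501 nmol/s.

0.501 nmol/s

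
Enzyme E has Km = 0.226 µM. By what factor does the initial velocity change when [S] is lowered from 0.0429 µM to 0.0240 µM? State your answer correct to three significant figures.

0.602

The fractional saturations are [S]/(Km+[S]) = 0.0429/0.2689 = 0.1595 and 0.0240/0.2500 = 0.09600.
v₂/v₁ is just their ratio: 0.09600/0.1595 = 0.602.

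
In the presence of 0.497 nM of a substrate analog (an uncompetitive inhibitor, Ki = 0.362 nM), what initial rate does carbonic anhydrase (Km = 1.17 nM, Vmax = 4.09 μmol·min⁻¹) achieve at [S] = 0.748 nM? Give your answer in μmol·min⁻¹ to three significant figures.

α = 1 + [I]/Ki = 1 + 0.497/0.362 = 2.373.
For an uncompetitive inhibitor, both parameters are divided by α, giving Vmax/α and Km/α: Km,app = 0.493 nM, Vmax,app = 1.72 μmol·min⁻¹.
v = Vmax,app·[S]/(Km,app + [S]) = 1.72 × 0.748/(0.493 + 0.748) = 1.04 μmol·min⁻¹.

1.04 μmol·min⁻¹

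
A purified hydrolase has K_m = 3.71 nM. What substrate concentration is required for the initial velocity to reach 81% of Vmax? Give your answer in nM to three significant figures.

v/Vmax = [S]/(Km+[S]) = 0.81, so [S] = Km·0.81/(1 − 0.81) = 3.71 × 4.263.
[S] = 15.8 nM.

15.8 nM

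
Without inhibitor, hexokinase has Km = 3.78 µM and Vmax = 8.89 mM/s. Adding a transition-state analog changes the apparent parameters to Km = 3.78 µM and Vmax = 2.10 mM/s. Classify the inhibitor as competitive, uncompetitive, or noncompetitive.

noncompetitive

Vmax decreases (8.89 → 2.10 mM/s) while Km is unchanged — pure noncompetitive inhibition.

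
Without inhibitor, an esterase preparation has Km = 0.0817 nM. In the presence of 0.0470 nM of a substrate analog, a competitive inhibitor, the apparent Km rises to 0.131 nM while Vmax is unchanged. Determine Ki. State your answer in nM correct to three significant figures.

0.0779 nM

Competitive: Km,app = α·Km with α = 1 + [I]/Ki.
α = Km,app/Km = 0.131/0.0817 = 1.603.
Since α = 1 + [I]/Ki, [I]/Ki = 1.603 − 1 = 0.6034 and Ki = 0.0470/0.6034 = 0.0779 nM.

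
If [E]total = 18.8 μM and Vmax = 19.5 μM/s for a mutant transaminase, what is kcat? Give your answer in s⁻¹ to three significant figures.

kcat = Vmax/[E]total = 19.5 μM/s / 18.8 μM = 1.04 s⁻¹.

1.04 s⁻¹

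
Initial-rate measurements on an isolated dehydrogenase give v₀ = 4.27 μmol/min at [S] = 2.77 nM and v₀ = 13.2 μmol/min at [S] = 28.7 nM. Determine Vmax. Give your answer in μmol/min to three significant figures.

From v = Vmax[S]/(Km+[S]), each point gives Vmax = v(Km+[S])/[S].
Equating: 4.27(Km+2.77)/2.77 = 13.2(Km+28.7)/28.7.
1.542·Km + 4.27 = 0.4599·Km + 13.2, so (1.542 − 0.4599)·Km = 13.2 − 4.27.
Km = 8.930/1.082 = 8.26 nM; then Vmax = 4.27(8.26+2.77)/2.77 = 17.0 μmol/min.

17.0 μmol/min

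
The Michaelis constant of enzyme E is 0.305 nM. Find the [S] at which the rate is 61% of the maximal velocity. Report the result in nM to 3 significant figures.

0.477 nM

v/Vmax = [S]/(Km+[S]) = 0.61, so [S] = Km·0.61/(1 − 0.61) = 0.305 × 1.564.
[S] = 0.477 nM.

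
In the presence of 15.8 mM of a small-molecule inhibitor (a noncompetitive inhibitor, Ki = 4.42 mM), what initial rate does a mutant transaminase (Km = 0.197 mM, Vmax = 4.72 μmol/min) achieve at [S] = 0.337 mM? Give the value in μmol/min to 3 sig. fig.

0.651 μmol/min

With α = 1 + [I]/Ki = 1 + 15.8/4.42 = 4.575, the noncompetitive rate law is v = (Vmax/α)·[S] / (Km + [S]).
v = (4.72/4.575)×0.337 / (0.197 + 0.337) = 0.3477/0.5340 = 0.651 μmol/min.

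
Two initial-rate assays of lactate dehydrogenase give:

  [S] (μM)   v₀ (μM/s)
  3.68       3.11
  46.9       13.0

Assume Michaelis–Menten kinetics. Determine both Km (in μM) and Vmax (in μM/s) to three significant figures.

In reciprocal form, 1/v = (Km/Vmax)·(1/[S]) + 1/Vmax. The two points give (1/[S], 1/v) = (0.2717, 0.3215) and (0.02132, 0.07692).
Slope = (0.3215 − 0.07692)/(0.2717 − 0.02132) = 0.9769; intercept = 0.3215 − 0.9769×0.2717 = 0.05609.
Vmax = 1/intercept = 17.8 μM/s; Km = slope × Vmax = 0.9769 × 17.8 = 17.4 μM.

Km = 17.4 μM; Vmax = 17.8 μM/s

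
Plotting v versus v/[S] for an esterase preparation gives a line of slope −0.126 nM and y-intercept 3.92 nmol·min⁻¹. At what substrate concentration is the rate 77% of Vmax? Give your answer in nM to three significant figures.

The Eadie–Hofstee slope gives Km = 0.126 nM (slope = −Km).
v/Vmax = [S]/(Km+[S]) = 0.77 ⇒ [S] = Km·0.77/(1−0.77) = 0.126 × 3.348 = 0.422 nM.

0.422 nM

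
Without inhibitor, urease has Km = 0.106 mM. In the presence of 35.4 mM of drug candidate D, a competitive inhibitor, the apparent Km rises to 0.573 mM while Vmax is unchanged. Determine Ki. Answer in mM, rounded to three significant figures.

8.04 mM

Competitive: Km,app = α·Km with α = 1 + [I]/Ki.
α = Km,app/Km = 0.573/0.106 = 5.406.
Since α = 1 + [I]/Ki, [I]/Ki = 5.406 − 1 = 4.406 and Ki = 35.4/4.406 = 8.04 mM.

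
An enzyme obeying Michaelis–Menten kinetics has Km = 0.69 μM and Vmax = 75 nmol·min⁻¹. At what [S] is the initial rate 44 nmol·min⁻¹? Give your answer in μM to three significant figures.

Rearranging v = Vmax[S]/(Km+[S]) gives [S] = Km·v/(Vmax − v).
[S] = 0.69 × 44 / (75 − 44) = 30.36/31.00 = 0.979 μM.

0.979 μM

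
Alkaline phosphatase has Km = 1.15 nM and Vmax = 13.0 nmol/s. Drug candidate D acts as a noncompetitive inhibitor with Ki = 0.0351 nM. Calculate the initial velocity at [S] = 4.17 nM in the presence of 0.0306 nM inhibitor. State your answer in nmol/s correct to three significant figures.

With α = 1 + [I]/Ki = 1 + 0.0306/0.0351 = 1.872, the noncompetitive rate law is v = (Vmax/α)·[S] / (Km + [S]).
v = (13.0/1.872)×4.17 / (1.15 + 4.17) = 28.96/5.320 = 5.44 nmol/s.

5.44 nmol/s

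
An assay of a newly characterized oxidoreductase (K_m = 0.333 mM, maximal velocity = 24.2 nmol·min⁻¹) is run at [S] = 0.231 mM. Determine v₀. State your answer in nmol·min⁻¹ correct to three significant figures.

9.91 nmol·min⁻¹

[S]/(Km+[S]) = 0.231/0.5640 = 0.4096, the fractional saturation.
v = 0.4096 × Vmax = 0.4096 × 24.2 = 9.91 nmol·min⁻¹.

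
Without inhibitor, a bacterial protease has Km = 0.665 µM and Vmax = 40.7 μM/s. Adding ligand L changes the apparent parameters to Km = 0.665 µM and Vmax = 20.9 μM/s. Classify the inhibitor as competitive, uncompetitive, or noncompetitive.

noncompetitive

Vmax decreases (40.7 → 20.9 μM/s) while Km is unchanged — pure noncompetitive inhibition.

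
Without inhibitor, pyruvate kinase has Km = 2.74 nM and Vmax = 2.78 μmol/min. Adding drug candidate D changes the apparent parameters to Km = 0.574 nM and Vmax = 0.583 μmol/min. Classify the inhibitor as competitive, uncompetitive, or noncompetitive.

Both Km and Vmax decrease by the same factor (~4.77-fold) — characteristic of uncompetitive inhibition.

uncompetitive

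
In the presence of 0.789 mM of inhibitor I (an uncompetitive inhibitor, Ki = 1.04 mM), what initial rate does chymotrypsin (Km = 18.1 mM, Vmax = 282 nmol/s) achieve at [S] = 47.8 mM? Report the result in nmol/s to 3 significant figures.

132 nmol/s

With α = 1 + [I]/Ki = 1 + 0.789/1.04 = 1.759, the uncompetitive rate law is v = (Vmax/α)·[S] / (Km/α + [S]).
v = (282/1.759)×47.8 / (18.1/1.759 + 47.8) = 7665/58.09 = 132 nmol/s.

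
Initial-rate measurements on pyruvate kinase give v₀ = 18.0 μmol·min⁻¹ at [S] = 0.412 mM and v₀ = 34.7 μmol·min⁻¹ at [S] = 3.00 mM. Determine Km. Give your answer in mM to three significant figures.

In reciprocal form, 1/v = (Km/Vmax)·(1/[S]) + 1/Vmax. The two points give (1/[S], 1/v) = (2.427, 0.05556) and (0.3333, 0.02882).
Slope = (0.05556 − 0.02882)/(2.427 − 0.3333) = 0.01277; intercept = 0.05556 − 0.01277×2.427 = 0.02456.
Vmax = 1/intercept = 40.7 μmol·min⁻¹; Km = slope × Vmax = 0.01277 × 40.7 = 0.520 mM.

0.520 mM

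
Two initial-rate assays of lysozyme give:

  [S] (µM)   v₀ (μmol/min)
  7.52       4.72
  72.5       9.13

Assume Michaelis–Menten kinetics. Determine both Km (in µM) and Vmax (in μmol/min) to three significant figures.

Km = 8.79 µM; Vmax = 10.2 μmol/min

In reciprocal form, 1/v = (Km/Vmax)·(1/[S]) + 1/Vmax. The two points give (1/[S], 1/v) = (0.1330, 0.2119) and (0.01379, 0.1095).
Slope = (0.2119 − 0.1095)/(0.1330 − 0.01379) = 0.8586; intercept = 0.2119 − 0.8586×0.1330 = 0.09769.
Vmax = 1/intercept = 10.2 μmol/min; Km = slope × Vmax = 0.8586 × 10.2 = 8.79 µM.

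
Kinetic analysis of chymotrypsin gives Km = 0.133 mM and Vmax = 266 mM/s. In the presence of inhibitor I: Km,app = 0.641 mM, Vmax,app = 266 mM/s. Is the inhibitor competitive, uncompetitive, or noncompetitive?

Km increases (0.133 → 0.641 mM) while Vmax is unchanged — the hallmark of competitive inhibition.

competitive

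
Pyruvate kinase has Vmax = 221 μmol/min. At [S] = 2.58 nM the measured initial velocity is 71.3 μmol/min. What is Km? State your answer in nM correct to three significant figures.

v/Vmax = 71.3/221 = 0.3226 = [S]/(Km+[S]).
So Km + [S] = [S]/0.3226 = 7.997 nM, giving Km = 7.997 − 2.58 = 5.42 nM.

5.42 nM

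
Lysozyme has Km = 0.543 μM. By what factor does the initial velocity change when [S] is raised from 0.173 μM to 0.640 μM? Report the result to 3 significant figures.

2.24

Since Vmax cancels, v₂/v₁ = [S]₂(Km+[S]₁) / [S]₁(Km+[S]₂).
= 0.640×(0.543+0.173) / (0.173×(0.543+0.640)) = 0.4582/0.2047 = 2.24.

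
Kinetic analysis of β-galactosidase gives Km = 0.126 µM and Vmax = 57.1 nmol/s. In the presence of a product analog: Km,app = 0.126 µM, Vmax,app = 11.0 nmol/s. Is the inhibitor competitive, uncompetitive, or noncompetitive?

Vmax decreases (57.1 → 11.0 nmol/s) while Km is unchanged — pure noncompetitive inhibition.

noncompetitive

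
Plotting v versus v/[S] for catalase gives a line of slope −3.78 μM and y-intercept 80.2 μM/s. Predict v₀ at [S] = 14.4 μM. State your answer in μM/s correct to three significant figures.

In the Eadie–Hofstee form v = Vmax − Km·(v/[S]), the slope is −Km and the intercept is Vmax, so Km = 3.78 μM and Vmax = 80.2 μM/s.
v = 80.2 × 14.4/(3.78 + 14.4) = 63.5 μM/s.

63.5 μM/s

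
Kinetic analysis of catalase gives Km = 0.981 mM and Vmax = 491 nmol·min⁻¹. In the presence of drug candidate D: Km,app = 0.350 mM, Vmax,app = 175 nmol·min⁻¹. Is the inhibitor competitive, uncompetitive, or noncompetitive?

Both Km and Vmax decrease by the same factor (~2.80-fold) — characteristic of uncompetitive inhibition.

uncompetitive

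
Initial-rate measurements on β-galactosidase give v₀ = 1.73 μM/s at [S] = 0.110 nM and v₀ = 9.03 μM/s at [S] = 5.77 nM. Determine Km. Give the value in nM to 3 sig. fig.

0.515 nM

From v = Vmax[S]/(Km+[S]), each point gives Vmax = v(Km+[S])/[S].
Equating: 1.73(Km+0.110)/0.110 = 9.03(Km+5.77)/5.77.
15.73·Km + 1.73 = 1.565·Km + 9.03, so (15.73 − 1.565)·Km = 9.03 − 1.73.
Km = 7.300/14.16 = 0.515 nM; then Vmax = 1.73(0.515+0.110)/0.110 = 9.84 μM/s.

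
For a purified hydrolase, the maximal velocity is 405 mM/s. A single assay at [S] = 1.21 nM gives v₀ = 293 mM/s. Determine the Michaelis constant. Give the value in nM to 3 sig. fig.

0.463 nM

From v = Vmax[S]/(Km+[S]), Km = [S](Vmax − v)/v.
Km = 1.21 × (405 − 293) / 293 = 135.5/293 = 0.463 nM.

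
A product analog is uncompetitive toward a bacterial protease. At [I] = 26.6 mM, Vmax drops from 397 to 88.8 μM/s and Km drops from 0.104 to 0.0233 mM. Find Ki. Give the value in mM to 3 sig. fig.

7.66 mM

Uncompetitive: Vmax,app = Vmax/α (and Km,app = Km/α) with α = 1 + [I]/Ki.
α = Vmax/Vmax,app = 397/88.8 = 4.471.
Ki = [I]/(α − 1) = 26.6/3.471 = 7.66 mM.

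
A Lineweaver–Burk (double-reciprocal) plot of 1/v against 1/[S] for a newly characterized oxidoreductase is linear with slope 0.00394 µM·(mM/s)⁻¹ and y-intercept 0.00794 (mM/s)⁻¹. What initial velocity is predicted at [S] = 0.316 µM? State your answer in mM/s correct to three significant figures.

49.0 mM/s

The y-intercept is 1/Vmax, so Vmax = 1/0.00794 = 126 mM/s.
The slope is Km/Vmax, so Km = 0.00394 × 126 = 0.496 µM.
Then v = 126 × 0.316/(0.496 + 0.316) = 49.0 mM/s.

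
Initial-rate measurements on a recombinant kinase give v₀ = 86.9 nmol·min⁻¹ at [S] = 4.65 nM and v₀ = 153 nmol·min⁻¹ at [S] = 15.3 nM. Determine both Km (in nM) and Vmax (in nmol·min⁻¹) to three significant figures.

Km = 7.61 nM; Vmax = 229 nmol·min⁻¹

From v = Vmax[S]/(Km+[S]), each point gives Vmax = v(Km+[S])/[S].
Equating: 86.9(Km+4.65)/4.65 = 153(Km+15.3)/15.3.
18.69·Km + 86.9 = 10.00·Km + 153, so (18.69 − 10.00)·Km = 153 − 86.9.
Km = 66.10/8.688 = 7.61 nM; then Vmax = 86.9(7.61+4.65)/4.65 = 229 nmol·min⁻¹.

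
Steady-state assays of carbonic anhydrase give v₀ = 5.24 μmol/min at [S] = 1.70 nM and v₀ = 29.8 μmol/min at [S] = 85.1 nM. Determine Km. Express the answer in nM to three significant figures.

From v = Vmax[S]/(Km+[S]), each point gives Vmax = v(Km+[S])/[S].
Equating: 5.24(Km+1.70)/1.70 = 29.8(Km+85.1)/85.1.
3.082·Km + 5.24 = 0.3502·Km + 29.8, so (3.082 − 0.3502)·Km = 29.8 − 5.24.
Km = 24.56/2.732 = 8.99 nM; then Vmax = 5.24(8.99+1.70)/1.70 = 32.9 μmol/min.

8.99 nM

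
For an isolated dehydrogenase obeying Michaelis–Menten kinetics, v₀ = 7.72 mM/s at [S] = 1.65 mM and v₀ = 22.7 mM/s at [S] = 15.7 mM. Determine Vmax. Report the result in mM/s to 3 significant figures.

In reciprocal form, 1/v = (Km/Vmax)·(1/[S]) + 1/Vmax. The two points give (1/[S], 1/v) = (0.6061, 0.1295) and (0.06369, 0.04405).
Slope = (0.1295 − 0.04405)/(0.6061 − 0.06369) = 0.1576; intercept = 0.1295 − 0.1576×0.6061 = 0.03401.
Vmax = 1/intercept = 29.4 mM/s; Km = slope × Vmax = 0.1576 × 29.4 = 4.63 mM.

29.4 mM/s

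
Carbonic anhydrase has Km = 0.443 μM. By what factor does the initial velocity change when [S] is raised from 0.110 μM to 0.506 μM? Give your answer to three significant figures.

The fractional saturations are [S]/(Km+[S]) = 0.110/0.5530 = 0.1989 and 0.506/0.9490 = 0.5332.
v₂/v₁ is just their ratio: 0.5332/0.1989 = 2.68.

2.68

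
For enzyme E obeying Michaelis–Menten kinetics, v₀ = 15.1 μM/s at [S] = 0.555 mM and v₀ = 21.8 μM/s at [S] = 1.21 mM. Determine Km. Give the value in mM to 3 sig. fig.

0.729 mM

From v = Vmax[S]/(Km+[S]), each point gives Vmax = v(Km+[S])/[S].
Equating: 15.1(Km+0.555)/0.555 = 21.8(Km+1.21)/1.21.
27.21·Km + 15.1 = 18.02·Km + 21.8, so (27.21 − 18.02)·Km = 21.8 − 15.1.
Km = 6.700/9.191 = 0.729 mM; then Vmax = 15.1(0.729+0.555)/0.555 = 34.9 μM/s.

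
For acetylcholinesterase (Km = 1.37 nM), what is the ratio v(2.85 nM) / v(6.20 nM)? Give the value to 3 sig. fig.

0.825

The fractional saturations are [S]/(Km+[S]) = 6.20/7.570 = 0.8190 and 2.85/4.220 = 0.6754.
v₂/v₁ is just their ratio: 0.6754/0.8190 = 0.825.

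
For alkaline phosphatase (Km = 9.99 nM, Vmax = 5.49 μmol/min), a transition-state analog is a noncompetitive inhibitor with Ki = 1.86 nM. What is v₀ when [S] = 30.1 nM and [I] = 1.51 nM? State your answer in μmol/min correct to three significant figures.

With α = 1 + [I]/Ki = 1 + 1.51/1.86 = 1.812, the noncompetitive rate law is v = (Vmax/α)·[S] / (Km + [S]).
v = (5.49/1.812)×30.1 / (9.99 + 30.1) = 91.21/40.09 = 2.28 μmol/min.

2.28 μmol/min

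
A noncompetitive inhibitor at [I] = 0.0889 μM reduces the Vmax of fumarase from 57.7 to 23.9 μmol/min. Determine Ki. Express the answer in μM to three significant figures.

0.0629 μM

Noncompetitive: Vmax,app = Vmax/α with α = 1 + [I]/Ki.
α = Vmax/Vmax,app = 57.7/23.9 = 2.414.
Ki = [I]/(α − 1) = 0.0889/1.414 = 0.0629 μM.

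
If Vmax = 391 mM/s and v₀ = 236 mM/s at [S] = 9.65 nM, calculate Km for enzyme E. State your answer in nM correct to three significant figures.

From v = Vmax[S]/(Km+[S]), Km = [S](Vmax − v)/v.
Km = 9.65 × (391 − 236) / 236 = 1496/236 = 6.34 nM.

6.34 nM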